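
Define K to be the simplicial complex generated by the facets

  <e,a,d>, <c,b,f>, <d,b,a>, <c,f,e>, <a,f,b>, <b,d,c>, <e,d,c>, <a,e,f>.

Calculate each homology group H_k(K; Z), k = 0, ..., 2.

Order the vertices as a < b < c < d < e < f. Listing each simplex with vertices in this order, K has dimension 2 with simplices:

  0-simplices (6): a, b, c, d, e, f
  1-simplices (12): ab, ad, ae, af, bc, bd, bf, cd, ce, cf, de, ef
  2-simplices (8): abd, abf, ade, aef, bcd, bcf, cde, cef

so the chain groups are C_0 ≅ Z^6, C_1 ≅ Z^12, C_2 ≅ Z^8.

The boundary map ∂_1: C_1 → C_0 sends each edge [p,q] (with p < q) to q − p.
The 6×12 boundary matrix has rank 5 and Smith normal form diag(1,1,1,1,1).

∂_2: C_2 → C_1 acts by ∂[p,q,r] = [q,r] − [p,r] + [p,q]. For instance
  ∂ade = de − ae + ad,
  ∂bcf = cf − bf + bc.
The 12×8 boundary matrix has rank 7 and Smith normal form diag(1,1,1,1,1,1,1).

Now H_k = ker ∂_k / im ∂_{k+1}, so:

  H_0: rank C_0 − rank ∂_1 = 6 − 5 = 1, and the invariant factors of ∂_1 are all 1, so H_0 = Z.
  H_1: rank ker ∂_1 − rank ∂_2 = (12 − 5) − 7 = 0, and the invariant factors of ∂_2 are all 1, so H_1 = 0.
  H_2: rank ker ∂_2 − rank ∂_3 = (8 − 7) − 0 = 1, and there is no ∂_3, so H_2 = Z.

H_0 = Z,  H_1 = 0,  H_2 = Z.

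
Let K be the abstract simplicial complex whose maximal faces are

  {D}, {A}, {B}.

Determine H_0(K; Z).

H_0 = Z^3.

Fix the vertex order A < B < D and write every simplex with vertices in increasing order. Then dim K = 0 and the simplices of K are:

  0-simplices (3): A, B, D

giving chain groups C_0 ≅ Z^3.

From H_k ≅ ker(∂_k) / im(∂_{k+1}) we obtain:

  H_0: rank C_0 − rank ∂_1 = 3 − 0 = 3, and there is no ∂_1, so H_0 = Z^3.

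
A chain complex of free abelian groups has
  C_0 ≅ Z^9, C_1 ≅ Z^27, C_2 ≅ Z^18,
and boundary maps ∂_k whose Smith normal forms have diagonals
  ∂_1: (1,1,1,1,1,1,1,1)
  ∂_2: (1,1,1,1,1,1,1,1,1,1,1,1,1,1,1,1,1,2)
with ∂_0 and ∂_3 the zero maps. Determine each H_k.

H_0 = Z,  H_1 = Z ⊕ Z/2Z,  H_2 = 0.

H_0: b_0 = 9 − 0 − 8 = 1; torsion from ∂_1 factors > 1: none. So H_0 = Z.
H_1: b_1 = 27 − 8 − 18 = 1; torsion from ∂_2 factors > 1: [2]. So H_1 = Z ⊕ Z/2Z.
H_2: b_2 = 18 − 18 − 0 = 0; torsion from ∂_3 factors > 1: none. So H_2 = 0.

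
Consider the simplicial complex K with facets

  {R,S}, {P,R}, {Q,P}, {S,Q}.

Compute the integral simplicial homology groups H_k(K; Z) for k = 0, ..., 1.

H_0 ≅ Z,  H_1 ≅ Z.

K has 4 vertices, 4 edges.
rank ∂_0 = 0, rank ∂_1 = 3 ⇒ b_0 = 4 − 0 − 3 = 1; all invariant factors of ∂_1 are 1 so no torsion. So H_0 ≅ Z.
rank ∂_1 = 3, rank ∂_2 = 0 ⇒ b_1 = 4 − 3 − 0 = 1. So H_1 ≅ Z.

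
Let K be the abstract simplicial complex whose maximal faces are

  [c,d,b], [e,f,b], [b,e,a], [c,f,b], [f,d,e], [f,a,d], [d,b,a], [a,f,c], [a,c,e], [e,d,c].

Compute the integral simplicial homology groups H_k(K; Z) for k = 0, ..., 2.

We work with the vertex ordering a < b < c < d < e < f. The simplices of K, each written with vertices in increasing order, are:

  0-simplices (6): a, b, c, d, e, f
  1-simplices (15): ab, ac, ad, ae, af, bc, bd, be, bf, cd, ce, cf, de, df, ef
  2-simplices (10): abd, abe, ace, acf, adf, bcd, bcf, bef, cde, def

giving chain groups C_0 ≅ Z^6, C_1 ≅ Z^15, C_2 ≅ Z^10.

∂_1: C_1 → C_0 sends each edge [p,q] (with p < q) to q − p. For instance
  ∂bf = f − b.
The 6×15 boundary matrix has rank 5 and Smith normal form diag(1,1,1,1,1).

The boundary map ∂_2: C_2 → C_1 sends each 2-simplex [p,q,r] to [q,r] − [p,r] + [p,q]. For instance
  ∂abe = be − ae + ab,
  ∂acf = cf − af + ac.
As a 15×10 matrix over Z this has rank 10, with invariant factors (1,1,1,1,1,1,1,1,1,2).

Now H_k = ker ∂_k / im ∂_{k+1}, so:

  H_0: rank C_0 − rank ∂_1 = 6 − 5 = 1, and the invariant factors of ∂_1 are all 1, so H_0 ≅ Z.
  H_1: rank ker ∂_1 − rank ∂_2 = (15 − 5) − 10 = 0, and ∂_2 has invariant factor 2 > 1, so H_1 ≅ Z/2.
  H_2: rank ker ∂_2 − rank ∂_3 = (10 − 10) − 0 = 0, and there is no ∂_3, so H_2 ≅ 0.

H_0 ≅ Z,  H_1 ≅ Z/2,  H_2 = 0.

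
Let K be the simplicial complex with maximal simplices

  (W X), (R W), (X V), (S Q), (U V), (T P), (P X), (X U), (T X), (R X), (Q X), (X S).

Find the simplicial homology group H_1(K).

H_1 ≅ Z^4.

Order the vertices as P < Q < R < S < T < U < V < W < X. Listing each simplex with vertices in this order, K has dimension 1 with simplices:

  0-simplices (9): P, Q, R, S, T, U, V, W, X
  1-simplices (12): PT, PX, QS, QX, RW, RX, SX, TX, UV, UX, VX, WX

so the chain groups are C_0 ≅ Z^9, C_1 ≅ Z^12.

Boundary ∂_1: C_1 → C_0 sends each edge [p,q] (with p < q) to q − p. For instance
  ∂RX = X − R.
The resulting 9×12 matrix has rank 8, and its Smith normal form has invariant factors (1,1,1,1,1,1,1,1).

Now H_k = ker ∂_k / im ∂_{k+1}, so:

  H_1: rank ker ∂_1 − rank ∂_2 = (12 − 8) − 0 = 4, and there is no ∂_2, so H_1 ≅ Z^4.

(K is a triangulation of a wedge of 4 circles.)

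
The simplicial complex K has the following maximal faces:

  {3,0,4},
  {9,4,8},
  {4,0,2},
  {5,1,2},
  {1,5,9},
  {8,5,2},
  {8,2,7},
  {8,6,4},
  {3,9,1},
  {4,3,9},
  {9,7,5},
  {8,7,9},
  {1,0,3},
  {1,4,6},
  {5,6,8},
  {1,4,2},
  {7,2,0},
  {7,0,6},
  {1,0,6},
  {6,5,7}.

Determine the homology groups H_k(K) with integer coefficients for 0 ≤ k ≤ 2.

H_0 = Z,  H_1 = Z ⊕ Z/2Z,  H_2 = 0.

Order the vertices as 0 < 1 < 2 < 3 < 4 < 5 < 6 < 7 < 8 < 9. Listing each simplex with vertices in this order, K has dimension 2 with simplices:

  0-simplices (10): [0], [1], [2], [3], [4], [5], [6], [7], [8], [9]
  1-simplices (30): (30 of them)
  2-simplices (20): (20 of them)

Hence C_0 ≅ Z^10, C_1 ≅ Z^30, C_2 ≅ Z^20.

∂_1: C_1 → C_0 maps an edge to its endpoints' difference, ∂[p,q] = q − p. For instance
  ∂[4,9] = [9] − [4].
The 10×30 boundary matrix has rank 9 and Smith normal form diag(1,1,1,1,1,1,1,1,1).

Boundary ∂_2: C_2 → C_1 acts by ∂[p,q,r] = [q,r] − [p,r] + [p,q]. For instance
  ∂[2,5,8] = [5,8] − [2,8] + [2,5],
  ∂[0,3,4] = [3,4] − [0,4] + [0,3].
As a 30×20 matrix over Z this has rank 20, with invariant factors (1,1,1,1,1,1,1,1,1,1,1,1,1,1,1,1,1,1,1,2).

From H_k ≅ ker(∂_k) / im(∂_{k+1}) we obtain:

  H_0: rank C_0 − rank ∂_1 = 10 − 9 = 1, and the invariant factors of ∂_1 are all 1, so H_0 = Z.
  H_1: rank ker ∂_1 − rank ∂_2 = (30 − 9) − 20 = 1, and ∂_2 has invariant factor 2 > 1, so H_1 = Z ⊕ Z/2Z.
  H_2: rank ker ∂_2 − rank ∂_3 = (20 − 20) − 0 = 0, and there is no ∂_3, so H_2 = 0.

As a check, the Euler characteristic is 10 − 30 + 20 = 0, which agrees with 1 − 1 + 0 = 0.
(K is a triangulation of the Klein bottle.)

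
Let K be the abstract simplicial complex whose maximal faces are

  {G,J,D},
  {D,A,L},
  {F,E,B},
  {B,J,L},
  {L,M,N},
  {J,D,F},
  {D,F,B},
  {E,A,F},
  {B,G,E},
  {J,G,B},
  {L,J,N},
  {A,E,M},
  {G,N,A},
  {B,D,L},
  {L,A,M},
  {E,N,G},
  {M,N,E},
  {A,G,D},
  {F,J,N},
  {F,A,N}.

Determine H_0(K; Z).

K has 10 vertices, 30 edges, 20 triangles.
rank ∂_0 = 0, rank ∂_1 = 9 ⇒ b_0 = 10 − 0 − 9 = 1; all invariant factors of ∂_1 are 1 so no torsion. So H_0 ≅ Z.

H_0 = Z.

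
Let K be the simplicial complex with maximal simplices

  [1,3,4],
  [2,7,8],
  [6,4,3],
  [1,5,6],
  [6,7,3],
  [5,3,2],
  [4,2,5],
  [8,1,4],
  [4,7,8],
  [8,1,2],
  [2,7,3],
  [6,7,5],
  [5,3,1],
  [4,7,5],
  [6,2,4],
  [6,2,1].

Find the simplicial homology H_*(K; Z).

H_0 = Z,  H_1 = Z^2,  H_2 = Z.

Order the vertices as 1 < 2 < 3 < 4 < 5 < 6 < 7 < 8. Listing each simplex with vertices in this order, K has dimension 2 with simplices:

  0-simplices (8): [1], [2], [3], [4], [5], [6], [7], [8]
  1-simplices (24): (24 of them)
  2-simplices (16): [1,2,6], [1,2,8], [1,3,4], [1,3,5], [1,4,8], [1,5,6], [2,3,5], [2,3,7], [2,4,5], [2,4,6], [2,7,8], [3,4,6], [3,6,7], [4,5,7], [4,7,8], [5,6,7]

giving chain groups C_0 ≅ Z^8, C_1 ≅ Z^24, C_2 ≅ Z^16.

∂_1: C_1 → C_0 maps an edge to its endpoints' difference, ∂[p,q] = q − p. For instance
  ∂[7,8] = [8] − [7].
The 8×24 boundary matrix has rank 7 and Smith normal form diag(1,1,1,1,1,1,1).

∂_2: C_2 → C_1 sends each 2-simplex [p,q,r] to [q,r] − [p,r] + [p,q]. For instance
  ∂[4,7,8] = [7,8] − [4,8] + [4,7],
  ∂[3,6,7] = [6,7] − [3,7] + [3,6].
As a 24×16 matrix over Z this has rank 15, with invariant factors (1,1,1,1,1,1,1,1,1,1,1,1,1,1,1).

From H_k ≅ ker(∂_k) / im(∂_{k+1}) we obtain:

  H_0: rank C_0 − rank ∂_1 = 8 − 7 = 1, and the invariant factors of ∂_1 are all 1, so H_0 = Z.
  H_1: rank ker ∂_1 − rank ∂_2 = (24 − 7) − 15 = 2, and the invariant factors of ∂_2 are all 1, so H_1 = Z^2.
  H_2: rank ker ∂_2 − rank ∂_3 = (16 − 15) − 0 = 1, and there is no ∂_3, so H_2 = Z.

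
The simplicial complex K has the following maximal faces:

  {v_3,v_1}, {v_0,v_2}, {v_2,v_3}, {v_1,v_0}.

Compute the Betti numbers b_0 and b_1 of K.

b_0 = 1, b_1 = 1.

We work with the vertex ordering v_0 < v_1 < v_2 < v_3. The simplices of K, each written with vertices in increasing order, are:

  0-simplices (4): [v_0], [v_1], [v_2], [v_3]
  1-simplices (4): [v_0,v_1], [v_0,v_2], [v_1,v_3], [v_2,v_3]

Hence C_0 ≅ Z^4, C_1 ≅ Z^4.

∂_1: C_1 → C_0 is given by ∂[p,q] = [q] − [p]. For instance
  ∂[v_2,v_3] = [v_3] − [v_2].
This gives a 4×4 integer matrix of rank 3; reducing to Smith normal form yields diagonal entries (1,1,1).

Now H_k = ker ∂_k / im ∂_{k+1}, so:

  H_0: rank C_0 − rank ∂_1 = 4 − 3 = 1, and the invariant factors of ∂_1 are all 1, so H_0 = Z.
  H_1: rank ker ∂_1 − rank ∂_2 = (4 − 3) − 0 = 1, and there is no ∂_2, so H_1 = Z.

Hence the Betti numbers are b_0 = 1, b_1 = 1.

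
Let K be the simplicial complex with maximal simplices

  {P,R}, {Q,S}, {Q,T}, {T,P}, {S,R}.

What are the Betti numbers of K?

b_0 = 1, b_1 = 1.

We work with the vertex ordering P < Q < R < S < T. The simplices of K, each written with vertices in increasing order, are:

  0-simplices (5): P, Q, R, S, T
  1-simplices (5): PR, PT, QS, QT, RS

giving chain groups C_0 ≅ Z^5, C_1 ≅ Z^5.

∂_1: C_1 → C_0 is given by ∂[p,q] = [q] − [p]. For instance
  ∂PT = T − P.
The resulting 5×5 matrix has rank 4, and its Smith normal form has invariant factors (1,1,1,1).

Now H_k = ker ∂_k / im ∂_{k+1}, so:

  H_0: rank C_0 − rank ∂_1 = 5 − 4 = 1, and the invariant factors of ∂_1 are all 1, so H_0 ≅ Z.
  H_1: rank ker ∂_1 − rank ∂_2 = (5 − 4) − 0 = 1, and there is no ∂_2, so H_1 ≅ Z.

(K is a triangulation of the circle S^1.)

Hence the Betti numbers are b_0 = 1, b_1 = 1.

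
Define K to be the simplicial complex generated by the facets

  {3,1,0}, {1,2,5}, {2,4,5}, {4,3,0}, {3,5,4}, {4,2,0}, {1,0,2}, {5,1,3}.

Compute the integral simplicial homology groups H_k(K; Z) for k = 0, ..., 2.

Fix the vertex order 0 < 1 < 2 < 3 < 4 < 5 and write every simplex with vertices in increasing order. Then dim K = 2 and the simplices of K are:

  0-simplices (6): [0], [1], [2], [3], [4], [5]
  1-simplices (12): [0,1], [0,2], [0,3], [0,4], [1,2], [1,3], [1,5], [2,4], [2,5], [3,4], [3,5], [4,5]
  2-simplices (8): [0,1,2], [0,1,3], [0,2,4], [0,3,4], [1,2,5], [1,3,5], [2,4,5], [3,4,5]

so the chain groups are C_0 ≅ Z^6, C_1 ≅ Z^12, C_2 ≅ Z^8.

The boundary map ∂_1: C_1 → C_0 maps an edge to its endpoints' difference, ∂[p,q] = q − p. For instance
  ∂[1,5] = [5] − [1].
The 6×12 boundary matrix has rank 5 and Smith normal form diag(1,1,1,1,1).

The boundary map ∂_2: C_2 → C_1 maps a triangle to the signed sum of its edges. For instance
  ∂[1,2,5] = [2,5] − [1,5] + [1,2],
  ∂[0,2,4] = [2,4] − [0,4] + [0,2].
The resulting 12×8 matrix has rank 7, and its Smith normal form has invariant factors (1,1,1,1,1,1,1).

From H_k ≅ ker(∂_k) / im(∂_{k+1}) we obtain:

  H_0: rank C_0 − rank ∂_1 = 6 − 5 = 1, and the invariant factors of ∂_1 are all 1, so H_0 ≅ Z.
  H_1: rank ker ∂_1 − rank ∂_2 = (12 − 5) − 7 = 0, and the invariant factors of ∂_2 are all 1, so H_1 ≅ 0.
  H_2: rank ker ∂_2 − rank ∂_3 = (8 − 7) − 0 = 1, and there is no ∂_3, so H_2 ≅ Z.

As a check, the Euler characteristic is 6 − 12 + 8 = 2, which agrees with 1 − 0 + 1 = 2.

H_0 ≅ Z,  H_1 = 0,  H_2 ≅ Z.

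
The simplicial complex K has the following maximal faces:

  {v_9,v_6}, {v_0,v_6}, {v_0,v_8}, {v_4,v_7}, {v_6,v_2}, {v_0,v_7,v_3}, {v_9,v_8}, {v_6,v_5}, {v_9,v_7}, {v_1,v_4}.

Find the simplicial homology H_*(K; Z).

H_0 = Z,  H_1 = Z^2,  H_2 = 0.

Order the vertices as v_0 < v_1 < v_2 < v_3 < v_4 < v_5 < v_6 < v_7 < v_8 < v_9. Listing each simplex with vertices in this order, K has dimension 2 with simplices:

  0-simplices (10): [v_0], [v_1], [v_2], [v_3], [v_4], [v_5], [v_6], [v_7], [v_8], [v_9]
  1-simplices (12): [v_0,v_3], [v_0,v_6], [v_0,v_7], [v_0,v_8], [v_1,v_4], [v_2,v_6], [v_3,v_7], [v_4,v_7], [v_5,v_6], [v_6,v_9], [v_7,v_9], [v_8,v_9]
  2-simplices (1): [v_0,v_3,v_7]

so the chain groups are C_0 ≅ Z^10, C_1 ≅ Z^12, C_2 ≅ Z^1.

∂_1: C_1 → C_0 sends each edge [p,q] (with p < q) to q − p. For instance
  ∂[v_0,v_8] = [v_8] − [v_0].
This gives a 10×12 integer matrix of rank 9; reducing to Smith normal form yields diagonal entries (1,1,1,1,1,1,1,1,1).

Boundary ∂_2: C_2 → C_1 sends each 2-simplex [p,q,r] to [q,r] − [p,r] + [p,q]. For instance
  ∂[v_0,v_3,v_7] = [v_3,v_7] − [v_0,v_7] + [v_0,v_3].
The resulting 12×1 matrix has rank 1, and its Smith normal form has invariant factors (1).

Reading off H_k = ker ∂_k / im ∂_{k+1}:

  H_0: rank C_0 − rank ∂_1 = 10 − 9 = 1, and the invariant factors of ∂_1 are all 1, so H_0 = Z.
  H_1: rank ker ∂_1 − rank ∂_2 = (12 − 9) − 1 = 2, and the invariant factors of ∂_2 are all 1, so H_1 = Z^2.
  H_2: rank ker ∂_2 − rank ∂_3 = (1 − 1) − 0 = 0, and there is no ∂_3, so H_2 = 0.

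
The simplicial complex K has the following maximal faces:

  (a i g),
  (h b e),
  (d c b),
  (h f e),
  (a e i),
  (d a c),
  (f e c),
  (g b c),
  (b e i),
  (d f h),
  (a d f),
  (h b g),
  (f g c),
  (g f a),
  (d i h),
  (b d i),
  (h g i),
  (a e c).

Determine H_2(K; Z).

H_2 = 0.

K has 9 vertices, 27 edges, 18 triangles.
rank ∂_2 = 18, rank ∂_3 = 0 ⇒ b_2 = 18 − 18 − 0 = 0. So H_2 = 0.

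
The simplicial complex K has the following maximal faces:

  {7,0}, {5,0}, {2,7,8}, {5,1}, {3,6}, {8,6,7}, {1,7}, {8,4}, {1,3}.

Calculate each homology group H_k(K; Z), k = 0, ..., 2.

H_0 = Z,  H_1 = Z^2,  H_2 = 0.

Order the vertices as 0 < 1 < 2 < 3 < 4 < 5 < 6 < 7 < 8. Listing each simplex with vertices in this order, K has dimension 2 with simplices:

  0-simplices (9): [0], [1], [2], [3], [4], [5], [6], [7], [8]
  1-simplices (12): [0,5], [0,7], [1,3], [1,5], [1,7], [2,7], [2,8], [3,6], [4,8], [6,7], [6,8], [7,8]
  2-simplices (2): [2,7,8], [6,7,8]

so the chain groups are C_0 ≅ Z^9, C_1 ≅ Z^12, C_2 ≅ Z^2.

∂_1: C_1 → C_0 maps an edge to its endpoints' difference, ∂[p,q] = q − p.
The 9×12 boundary matrix has rank 8 and Smith normal form diag(1,1,1,1,1,1,1,1).

∂_2: C_2 → C_1 maps a triangle to the signed sum of its edges. For instance
  ∂[2,7,8] = [7,8] − [2,8] + [2,7],
  ∂[6,7,8] = [7,8] − [6,8] + [6,7].
The resulting 12×2 matrix has rank 2, and its Smith normal form has invariant factors (1,1).

Computing H_k = (kernel of ∂_k) / (image of ∂_{k+1}):

  H_0: rank C_0 − rank ∂_1 = 9 − 8 = 1, and the invariant factors of ∂_1 are all 1, so H_0 ≅ Z.
  H_1: rank ker ∂_1 − rank ∂_2 = (12 − 8) − 2 = 2, and the invariant factors of ∂_2 are all 1, so H_1 ≅ Z^2.
  H_2: rank ker ∂_2 − rank ∂_3 = (2 − 2) − 0 = 0, and there is no ∂_3, so H_2 ≅ 0.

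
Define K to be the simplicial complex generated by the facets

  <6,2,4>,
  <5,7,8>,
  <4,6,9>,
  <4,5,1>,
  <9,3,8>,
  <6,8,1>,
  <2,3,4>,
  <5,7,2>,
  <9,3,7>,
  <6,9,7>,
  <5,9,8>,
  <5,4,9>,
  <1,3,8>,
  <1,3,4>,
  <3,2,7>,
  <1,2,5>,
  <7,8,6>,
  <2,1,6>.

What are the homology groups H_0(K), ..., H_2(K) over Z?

H_0 = Z,  H_1 = Z ⊕ Z/2,  H_2 = 0.

Order the vertices as 1 < 2 < 3 < 4 < 5 < 6 < 7 < 8 < 9. Listing each simplex with vertices in this order, K has dimension 2 with simplices:

  0-simplices (9): [1], [2], [3], [4], [5], [6], [7], [8], [9]
  1-simplices (27): (27 of them)
  2-simplices (18): [1,2,5], [1,2,6], [1,3,4], [1,3,8], [1,4,5], [1,6,8], [2,3,4], [2,3,7], [2,4,6], [2,5,7], [3,7,9], [3,8,9], [4,5,9], [4,6,9], [5,7,8], [5,8,9], [6,7,8], [6,7,9]

so the chain groups are C_0 ≅ Z^9, C_1 ≅ Z^27, C_2 ≅ Z^18.

∂_1: C_1 → C_0 is given by ∂[p,q] = [q] − [p].
As a 9×27 matrix over Z this has rank 8, with invariant factors (1,1,1,1,1,1,1,1).

Boundary ∂_2: C_2 → C_1 sends each 2-simplex [p,q,r] to [q,r] − [p,r] + [p,q]. For instance
  ∂[4,5,9] = [5,9] − [4,9] + [4,5],
  ∂[5,8,9] = [8,9] − [5,9] + [5,8].
This gives a 27×18 integer matrix of rank 18; reducing to Smith normal form yields diagonal entries (1,1,1,1,1,1,1,1,1,1,1,1,1,1,1,1,1,2).

Reading off H_k = ker ∂_k / im ∂_{k+1}:

  H_0: rank C_0 − rank ∂_1 = 9 − 8 = 1, and the invariant factors of ∂_1 are all 1, so H_0 ≅ Z.
  H_1: rank ker ∂_1 − rank ∂_2 = (27 − 8) − 18 = 1, and ∂_2 has invariant factor 2 > 1, so H_1 ≅ Z ⊕ Z/2.
  H_2: rank ker ∂_2 − rank ∂_3 = (18 − 18) − 0 = 0, and there is no ∂_3, so H_2 ≅ 0.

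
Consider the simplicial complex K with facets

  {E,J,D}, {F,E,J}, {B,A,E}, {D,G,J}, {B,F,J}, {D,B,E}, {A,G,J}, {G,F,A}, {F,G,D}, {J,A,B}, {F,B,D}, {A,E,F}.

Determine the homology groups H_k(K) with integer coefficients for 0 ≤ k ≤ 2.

H_0 = Z,  H_1 = Z/2,  H_2 = 0.

Order the vertices as A < B < D < E < F < G < J. Listing each simplex with vertices in this order, K has dimension 2 with simplices:

  0-simplices (7): A, B, D, E, F, G, J
  1-simplices (18): AB, AE, AF, AG, AJ, BD, BE, BF, BJ, DE, DF, DG, DJ, EF, EJ, FG, FJ, GJ
  2-simplices (12): ABE, ABJ, AEF, AFG, AGJ, BDE, BDF, BFJ, DEJ, DFG, DGJ, EFJ

Hence C_0 ≅ Z^7, C_1 ≅ Z^18, C_2 ≅ Z^12.

The boundary map ∂_1: C_1 → C_0 maps an edge to its endpoints' difference, ∂[p,q] = q − p.
As a 7×18 matrix over Z this has rank 6, with invariant factors (1,1,1,1,1,1).

Boundary ∂_2: C_2 → C_1 maps a triangle to the signed sum of its edges. For instance
  ∂DEJ = EJ − DJ + DE,
  ∂EFJ = FJ − EJ + EF.
The resulting 18×12 matrix has rank 12, and its Smith normal form has invariant factors (1,1,1,1,1,1,1,1,1,1,1,2).

Reading off H_k = ker ∂_k / im ∂_{k+1}:

  H_0: rank C_0 − rank ∂_1 = 7 − 6 = 1, and the invariant factors of ∂_1 are all 1, so H_0 = Z.
  H_1: rank ker ∂_1 − rank ∂_2 = (18 − 6) − 12 = 0, and ∂_2 has invariant factor 2 > 1, so H_1 = Z/2.
  H_2: rank ker ∂_2 − rank ∂_3 = (12 − 12) − 0 = 0, and there is no ∂_3, so H_2 = 0.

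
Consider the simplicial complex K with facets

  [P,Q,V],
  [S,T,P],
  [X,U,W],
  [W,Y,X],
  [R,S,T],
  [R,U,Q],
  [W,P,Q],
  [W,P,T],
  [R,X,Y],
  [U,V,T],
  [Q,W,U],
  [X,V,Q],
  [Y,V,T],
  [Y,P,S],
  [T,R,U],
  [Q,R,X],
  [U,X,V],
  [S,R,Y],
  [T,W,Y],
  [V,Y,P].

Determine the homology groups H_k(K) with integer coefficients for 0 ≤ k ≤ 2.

H_0 ≅ Z,  H_1 ≅ Z ⊕ Z/2,  H_2 = 0.

K has 10 vertices, 30 edges, 20 triangles.
rank ∂_0 = 0, rank ∂_1 = 9 ⇒ b_0 = 10 − 0 − 9 = 1; all invariant factors of ∂_1 are 1 so no torsion. So H_0 ≅ Z.
rank ∂_1 = 9, rank ∂_2 = 20 ⇒ b_1 = 30 − 9 − 20 = 1; ∂_2 has invariant factor(s) [2] giving torsion. So H_1 ≅ Z ⊕ Z/2.
rank ∂_2 = 20, rank ∂_3 = 0 ⇒ b_2 = 20 − 20 − 0 = 0. So H_2 ≅ 0.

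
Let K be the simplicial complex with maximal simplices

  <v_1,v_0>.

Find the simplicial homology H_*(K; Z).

Take the total order v_0 < v_1 on the vertex set. Then K (dimension 1) consists of the simplices:

  0-simplices (2): [v_0], [v_1]
  1-simplices (1): [v_0,v_1]

giving chain groups C_0 ≅ Z^2, C_1 ≅ Z^1.

The boundary map ∂_1: C_1 → C_0 is given by ∂[p,q] = [q] − [p]. For instance
  ∂[v_0,v_1] = [v_1] − [v_0].
As a 2×1 matrix over Z this has rank 1, with invariant factors (1).

Reading off H_k = ker ∂_k / im ∂_{k+1}:

  H_0: rank C_0 − rank ∂_1 = 2 − 1 = 1, and the invariant factors of ∂_1 are all 1, so H_0 ≅ Z.
  H_1: rank ker ∂_1 − rank ∂_2 = (1 − 1) − 0 = 0, and there is no ∂_2, so H_1 ≅ 0.

(K is a triangulation of the 1-simplex.)

H_0 = Z,  H_1 = 0.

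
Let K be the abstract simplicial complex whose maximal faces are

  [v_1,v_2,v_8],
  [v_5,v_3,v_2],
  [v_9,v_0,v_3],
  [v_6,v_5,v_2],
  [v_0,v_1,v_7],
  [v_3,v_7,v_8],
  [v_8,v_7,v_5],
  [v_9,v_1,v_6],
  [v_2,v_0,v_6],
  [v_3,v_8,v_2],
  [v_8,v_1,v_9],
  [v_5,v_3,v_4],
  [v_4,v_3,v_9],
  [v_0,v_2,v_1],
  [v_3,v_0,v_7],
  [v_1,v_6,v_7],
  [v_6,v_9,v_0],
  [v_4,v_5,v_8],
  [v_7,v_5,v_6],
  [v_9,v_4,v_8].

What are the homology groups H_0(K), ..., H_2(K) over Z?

H_0 = Z,  H_1 = Z ⊕ Z/2Z,  H_2 = 0.

We work with the vertex ordering v_0 < v_1 < v_2 < v_3 < v_4 < v_5 < v_6 < v_7 < v_8 < v_9. The simplices of K, each written with vertices in increasing order, are:

  0-simplices (10): [v_0], [v_1], [v_2], [v_3], [v_4], [v_5], [v_6], [v_7], [v_8], [v_9]
  1-simplices (30): (30 of them)
  2-simplices (20): (20 of them)

so the chain groups are C_0 ≅ Z^10, C_1 ≅ Z^30, C_2 ≅ Z^20.

Boundary ∂_1: C_1 → C_0 is given by ∂[p,q] = [q] − [p].
As a 10×30 matrix over Z this has rank 9, with invariant factors (1,1,1,1,1,1,1,1,1).

Boundary ∂_2: C_2 → C_1 sends each 2-simplex [p,q,r] to [q,r] − [p,r] + [p,q]. For instance
  ∂[v_1,v_6,v_9] = [v_6,v_9] − [v_1,v_9] + [v_1,v_6],
  ∂[v_1,v_8,v_9] = [v_8,v_9] − [v_1,v_9] + [v_1,v_8].
The 30×20 boundary matrix has rank 20 and Smith normal form diag(1,1,1,1,1,1,1,1,1,1,1,1,1,1,1,1,1,1,1,2).

Reading off H_k = ker ∂_k / im ∂_{k+1}:

  H_0: rank C_0 − rank ∂_1 = 10 − 9 = 1, and the invariant factors of ∂_1 are all 1, so H_0 ≅ Z.
  H_1: rank ker ∂_1 − rank ∂_2 = (30 − 9) − 20 = 1, and ∂_2 has invariant factor 2 > 1, so H_1 ≅ Z ⊕ Z/2Z.
  H_2: rank ker ∂_2 − rank ∂_3 = (20 − 20) − 0 = 0, and there is no ∂_3, so H_2 ≅ 0.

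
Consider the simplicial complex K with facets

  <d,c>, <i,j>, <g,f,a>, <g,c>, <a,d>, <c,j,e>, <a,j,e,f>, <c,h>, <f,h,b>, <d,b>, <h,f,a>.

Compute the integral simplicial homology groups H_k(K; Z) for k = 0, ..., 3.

H_0 = Z,  H_1 = Z^4,  H_2 = 0,  H_3 = 0.

We work with the vertex ordering a < b < c < d < e < f < g < h < i < j. The simplices of K, each written with vertices in increasing order, are:

  0-simplices (10): a, b, c, d, e, f, g, h, i, j
  1-simplices (20): ad, ae, af, ag, ah, aj, bd, bf, bh, cd, ce, cg, ch, cj, ef, ej, fg, fh, fj, ij
  2-simplices (8): aef, aej, afg, afh, afj, bfh, cej, efj
  3-simplices (1): aefj

giving chain groups C_0 ≅ Z^10, C_1 ≅ Z^20, C_2 ≅ Z^8, C_3 ≅ Z^1.

∂_1: C_1 → C_0 is given by ∂[p,q] = [q] − [p]. For instance
  ∂af = f − a.
The 10×20 boundary matrix has rank 9 and Smith normal form diag(1,1,1,1,1,1,1,1,1).

∂_2: C_2 → C_1 acts by ∂[p,q,r] = [q,r] − [p,r] + [p,q]. For instance
  ∂efj = fj − ej + ef,
  ∂aef = ef − af + ae.
The resulting 20×8 matrix has rank 7, and its Smith normal form has invariant factors (1,1,1,1,1,1,1).

The boundary map ∂_3: C_3 → C_2 sends each 3-simplex σ to the alternating sum Σ_i (−1)^i (σ with its i-th vertex removed). For instance
  ∂aefj = efj − afj + aej − aef.
This gives a 8×1 integer matrix of rank 1; reducing to Smith normal form yields diagonal entries (1).

Reading off H_k = ker ∂_k / im ∂_{k+1}:

  H_0: rank C_0 − rank ∂_1 = 10 − 9 = 1, and the invariant factors of ∂_1 are all 1, so H_0 ≅ Z.
  H_1: rank ker ∂_1 − rank ∂_2 = (20 − 9) − 7 = 4, and the invariant factors of ∂_2 are all 1, so H_1 ≅ Z^4.
  H_2: rank ker ∂_2 − rank ∂_3 = (8 − 7) − 1 = 0, and the invariant factors of ∂_3 are all 1, so H_2 ≅ 0.
  H_3: rank ker ∂_3 − rank ∂_4 = (1 − 1) − 0 = 0, and there is no ∂_4, so H_3 ≅ 0.

As a check, the Euler characteristic is 10 − 20 + 8 − 1 = -3, which agrees with 1 − 4 + 0 − 0 = -3.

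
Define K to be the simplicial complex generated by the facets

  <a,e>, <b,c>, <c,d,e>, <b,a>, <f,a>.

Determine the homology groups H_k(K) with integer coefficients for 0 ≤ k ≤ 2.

Fix the vertex order a < b < c < d < e < f and write every simplex with vertices in increasing order. Then dim K = 2 and the simplices of K are:

  0-simplices (6): a, b, c, d, e, f
  1-simplices (7): ab, ae, af, bc, cd, ce, de
  2-simplices (1): cde

giving chain groups C_0 ≅ Z^6, C_1 ≅ Z^7, C_2 ≅ Z^1.

∂_1: C_1 → C_0 is given by ∂[p,q] = [q] − [p]. For instance
  ∂de = e − d.
As a 6×7 matrix over Z this has rank 5, with invariant factors (1,1,1,1,1).

The boundary map ∂_2: C_2 → C_1 maps a triangle to the signed sum of its edges. For instance
  ∂cde = de − ce + cd.
This gives a 7×1 integer matrix of rank 1; reducing to Smith normal form yields diagonal entries (1).

Computing H_k = (kernel of ∂_k) / (image of ∂_{k+1}):

  H_0: rank C_0 − rank ∂_1 = 6 − 5 = 1, and the invariant factors of ∂_1 are all 1, so H_0 ≅ Z.
  H_1: rank ker ∂_1 − rank ∂_2 = (7 − 5) − 1 = 1, and the invariant factors of ∂_2 are all 1, so H_1 ≅ Z.
  H_2: rank ker ∂_2 − rank ∂_3 = (1 − 1) − 0 = 0, and there is no ∂_3, so H_2 ≅ 0.

H_0 = Z,  H_1 = Z,  H_2 = 0.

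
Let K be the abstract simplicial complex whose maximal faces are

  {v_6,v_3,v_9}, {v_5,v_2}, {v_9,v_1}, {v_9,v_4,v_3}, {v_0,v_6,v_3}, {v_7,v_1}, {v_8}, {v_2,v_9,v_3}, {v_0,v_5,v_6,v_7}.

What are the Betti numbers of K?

Order the vertices as v_0 < v_1 < v_2 < v_3 < v_4 < v_5 < v_6 < v_7 < v_8 < v_9. Listing each simplex with vertices in this order, K has dimension 3 with simplices:

  0-simplices (10): [v_0], [v_1], [v_2], [v_3], [v_4], [v_5], [v_6], [v_7], [v_8], [v_9]
  1-simplices (17): (17 of them)
  2-simplices (8): [v_0,v_3,v_6], [v_0,v_5,v_6], [v_0,v_5,v_7], [v_0,v_6,v_7], [v_2,v_3,v_9], [v_3,v_4,v_9], [v_3,v_6,v_9], [v_5,v_6,v_7]
  3-simplices (1): [v_0,v_5,v_6,v_7]

so the chain groups are C_0 ≅ Z^10, C_1 ≅ Z^17, C_2 ≅ Z^8, C_3 ≅ Z^1.

Boundary ∂_1: C_1 → C_0 sends each edge [p,q] (with p < q) to q − p. For instance
  ∂[v_6,v_9] = [v_9] − [v_6].
This gives a 10×17 integer matrix of rank 8; reducing to Smith normal form yields diagonal entries (1,1,1,1,1,1,1,1).

The boundary map ∂_2: C_2 → C_1 sends each 2-simplex [p,q,r] to [q,r] − [p,r] + [p,q]. For instance
  ∂[v_3,v_4,v_9] = [v_4,v_9] − [v_3,v_9] + [v_3,v_4],
  ∂[v_0,v_6,v_7] = [v_6,v_7] − [v_0,v_7] + [v_0,v_6].
As a 17×8 matrix over Z this has rank 7, with invariant factors (1,1,1,1,1,1,1).

Boundary ∂_3: C_3 → C_2 sends each 3-simplex σ to the alternating sum Σ_i (−1)^i (σ with its i-th vertex removed). For instance
  ∂[v_0,v_5,v_6,v_7] = [v_5,v_6,v_7] − [v_0,v_6,v_7] + [v_0,v_5,v_7] − [v_0,v_5,v_6].
As a 8×1 matrix over Z this has rank 1, with invariant factors (1).

Computing H_k = (kernel of ∂_k) / (image of ∂_{k+1}):

  H_0: rank C_0 − rank ∂_1 = 10 − 8 = 2, and the invariant factors of ∂_1 are all 1, so H_0 ≅ Z^2.
  H_1: rank ker ∂_1 − rank ∂_2 = (17 − 8) − 7 = 2, and the invariant factors of ∂_2 are all 1, so H_1 ≅ Z^2.
  H_2: rank ker ∂_2 − rank ∂_3 = (8 − 7) − 1 = 0, and the invariant factors of ∂_3 are all 1, so H_2 ≅ 0.
  H_3: rank ker ∂_3 − rank ∂_4 = (1 − 1) − 0 = 0, and there is no ∂_4, so H_3 ≅ 0.

As a check, the Euler characteristic is 10 − 17 + 8 − 1 = 0, which agrees with 2 − 2 + 0 − 0 = 0.

Hence the Betti numbers are b_0 = 2, b_1 = 2, b_2 = 0, b_3 = 0.

b_0 = 2, b_1 = 2, b_2 = 0, b_3 = 0.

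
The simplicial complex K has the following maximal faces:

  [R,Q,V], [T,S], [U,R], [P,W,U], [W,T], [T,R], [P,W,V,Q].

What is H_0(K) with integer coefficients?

Order the vertices as P < Q < R < S < T < U < V < W. Listing each simplex with vertices in this order, K has dimension 3 with simplices:

  0-simplices (8): P, Q, R, S, T, U, V, W
  1-simplices (14): PQ, PU, PV, PW, QR, QV, QW, RT, RU, RV, ST, TW, UW, VW
  2-simplices (6): PQV, PQW, PUW, PVW, QRV, QVW
  3-simplices (1): PQVW

Hence C_0 ≅ Z^8, C_1 ≅ Z^14, C_2 ≅ Z^6, C_3 ≅ Z^1.

The boundary map ∂_1: C_1 → C_0 maps an edge to its endpoints' difference, ∂[p,q] = q − p.
As a 8×14 matrix over Z this has rank 7, with invariant factors (1,1,1,1,1,1,1).

∂_2: C_2 → C_1 acts by ∂[p,q,r] = [q,r] − [p,r] + [p,q]. For instance
  ∂QVW = VW − QW + QV,
  ∂PQV = QV − PV + PQ.
This gives a 14×6 integer matrix of rank 5; reducing to Smith normal form yields diagonal entries (1,1,1,1,1).

The boundary map ∂_3: C_3 → C_2 sends each 3-simplex σ to the alternating sum Σ_i (−1)^i (σ with its i-th vertex removed). For instance
  ∂PQVW = QVW − PVW + PQW − PQV.
As a 6×1 matrix over Z this has rank 1, with invariant factors (1).

Now H_k = ker ∂_k / im ∂_{k+1}, so:

  H_0: rank C_0 − rank ∂_1 = 8 − 7 = 1, and the invariant factors of ∂_1 are all 1, so H_0 ≅ Z.

H_0 = Z.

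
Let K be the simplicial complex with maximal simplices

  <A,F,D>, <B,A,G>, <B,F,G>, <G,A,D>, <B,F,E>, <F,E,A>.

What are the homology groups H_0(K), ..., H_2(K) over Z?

Take the total order A < B < D < E < F < G on the vertex set. Then K (dimension 2) consists of the simplices:

  0-simplices (6): A, B, D, E, F, G
  1-simplices (12): AB, AD, AE, AF, AG, BE, BF, BG, DF, DG, EF, FG
  2-simplices (6): ABG, ADF, ADG, AEF, BEF, BFG

giving chain groups C_0 ≅ Z^6, C_1 ≅ Z^12, C_2 ≅ Z^6.

The boundary map ∂_1: C_1 → C_0 sends each edge [p,q] (with p < q) to q − p.
The resulting 6×12 matrix has rank 5, and its Smith normal form has invariant factors (1,1,1,1,1).

The boundary map ∂_2: C_2 → C_1 sends each 2-simplex [p,q,r] to [q,r] − [p,r] + [p,q]. For instance
  ∂BEF = EF − BF + BE,
  ∂ABG = BG − AG + AB.
This gives a 12×6 integer matrix of rank 6; reducing to Smith normal form yields diagonal entries (1,1,1,1,1,1).

Computing H_k = (kernel of ∂_k) / (image of ∂_{k+1}):

  H_0: rank C_0 − rank ∂_1 = 6 − 5 = 1, and the invariant factors of ∂_1 are all 1, so H_0 = Z.
  H_1: rank ker ∂_1 − rank ∂_2 = (12 − 5) − 6 = 1, and the invariant factors of ∂_2 are all 1, so H_1 = Z.
  H_2: rank ker ∂_2 − rank ∂_3 = (6 − 6) − 0 = 0, and there is no ∂_3, so H_2 = 0.

(K is a triangulation of the cylinder S^1 x I.)

H_0 = Z,  H_1 = Z,  H_2 = 0.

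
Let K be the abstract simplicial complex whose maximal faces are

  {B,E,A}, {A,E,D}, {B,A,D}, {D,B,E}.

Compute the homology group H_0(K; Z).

H_0 = Z.

Fix the vertex order A < B < D < E and write every simplex with vertices in increasing order. Then dim K = 2 and the simplices of K are:

  0-simplices (4): A, B, D, E
  1-simplices (6): AB, AD, AE, BD, BE, DE
  2-simplices (4): ABD, ABE, ADE, BDE

so the chain groups are C_0 ≅ Z^4, C_1 ≅ Z^6, C_2 ≅ Z^4.

Boundary ∂_1: C_1 → C_0 is given by ∂[p,q] = [q] − [p]. For instance
  ∂BE = E − B.
The 4×6 boundary matrix has rank 3 and Smith normal form diag(1,1,1).

Boundary ∂_2: C_2 → C_1 sends each 2-simplex [p,q,r] to [q,r] − [p,r] + [p,q]. For instance
  ∂ADE = DE − AE + AD,
  ∂ABE = BE − AE + AB.
As a 6×4 matrix over Z this has rank 3, with invariant factors (1,1,1).

Reading off H_k = ker ∂_k / im ∂_{k+1}:

  H_0: rank C_0 − rank ∂_1 = 4 − 3 = 1, and the invariant factors of ∂_1 are all 1, so H_0 ≅ Z.

(K is a triangulation of the 2-sphere S^2.)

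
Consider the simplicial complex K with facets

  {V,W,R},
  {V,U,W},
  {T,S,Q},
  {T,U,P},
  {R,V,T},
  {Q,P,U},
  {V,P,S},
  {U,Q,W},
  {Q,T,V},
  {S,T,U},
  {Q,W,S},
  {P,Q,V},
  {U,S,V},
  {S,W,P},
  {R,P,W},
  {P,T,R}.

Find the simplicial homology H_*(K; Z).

H_0 = Z,  H_1 = Z^2,  H_2 = Z.

Take the total order P < Q < R < S < T < U < V < W on the vertex set. Then K (dimension 2) consists of the simplices:

  0-simplices (8): P, Q, R, S, T, U, V, W
  1-simplices (24): PQ, PR, PS, PT, PU, PV, PW, QS, QT, QU, QV, QW, RT, RV, RW, ST, SU, SV, SW, TU, TV, UV, UW, VW
  2-simplices (16): PQU, PQV, PRT, PRW, PSV, PSW, PTU, QST, QSW, QTV, QUW, RTV, RVW, STU, SUV, UVW

so the chain groups are C_0 ≅ Z^8, C_1 ≅ Z^24, C_2 ≅ Z^16.

Boundary ∂_1: C_1 → C_0 is given by ∂[p,q] = [q] − [p].
The 8×24 boundary matrix has rank 7 and Smith normal form diag(1,1,1,1,1,1,1).

∂_2: C_2 → C_1 maps a triangle to the signed sum of its edges. For instance
  ∂PSV = SV − PV + PS,
  ∂SUV = UV − SV + SU.
The resulting 24×16 matrix has rank 15, and its Smith normal form has invariant factors (1,1,1,1,1,1,1,1,1,1,1,1,1,1,1).

Reading off H_k = ker ∂_k / im ∂_{k+1}:

  H_0: rank C_0 − rank ∂_1 = 8 − 7 = 1, and the invariant factors of ∂_1 are all 1, so H_0 ≅ Z.
  H_1: rank ker ∂_1 − rank ∂_2 = (24 − 7) − 15 = 2, and the invariant factors of ∂_2 are all 1, so H_1 ≅ Z^2.
  H_2: rank ker ∂_2 − rank ∂_3 = (16 − 15) − 0 = 1, and there is no ∂_3, so H_2 ≅ Z.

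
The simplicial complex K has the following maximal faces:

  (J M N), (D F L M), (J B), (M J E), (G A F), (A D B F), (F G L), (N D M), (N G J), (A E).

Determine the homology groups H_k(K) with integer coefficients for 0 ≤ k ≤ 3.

H_0 = Z,  H_1 = Z^3,  H_2 = 0,  H_3 = 0.

We work with the vertex ordering A < B < D < E < F < G < J < L < M < N. The simplices of K, each written with vertices in increasing order, are:

  0-simplices (10): A, B, D, E, F, G, J, L, M, N
  1-simplices (24): AB, AD, AE, AF, AG, BD, BF, BJ, DF, DL, DM, DN, EJ, EM, FG, FL, FM, GJ, GL, GN, JM, JN, LM, MN
  2-simplices (14): ABD, ABF, ADF, AFG, BDF, DFL, DFM, DLM, DMN, EJM, FGL, FLM, GJN, JMN
  3-simplices (2): ABDF, DFLM

Hence C_0 ≅ Z^10, C_1 ≅ Z^24, C_2 ≅ Z^14, C_3 ≅ Z^2.

Boundary ∂_1: C_1 → C_0 is given by ∂[p,q] = [q] − [p]. For instance
  ∂DN = N − D.
This gives a 10×24 integer matrix of rank 9; reducing to Smith normal form yields diagonal entries (1,1,1,1,1,1,1,1,1).

∂_2: C_2 → C_1 sends each 2-simplex [p,q,r] to [q,r] − [p,r] + [p,q]. For instance
  ∂FGL = GL − FL + FG,
  ∂ABF = BF − AF + AB.
As a 24×14 matrix over Z this has rank 12, with invariant factors (1,1,1,1,1,1,1,1,1,1,1,1).

∂_3: C_3 → C_2 sends each 3-simplex σ to the alternating sum Σ_i (−1)^i (σ with its i-th vertex removed). For instance
  ∂ABDF = BDF − ADF + ABF − ABD,
  ∂DFLM = FLM − DLM + DFM − DFL.
As a 14×2 matrix over Z this has rank 2, with invariant factors (1,1).

Now H_k = ker ∂_k / im ∂_{k+1}, so:

  H_0: rank C_0 − rank ∂_1 = 10 − 9 = 1, and the invariant factors of ∂_1 are all 1, so H_0 ≅ Z.
  H_1: rank ker ∂_1 − rank ∂_2 = (24 − 9) − 12 = 3, and the invariant factors of ∂_2 are all 1, so H_1 ≅ Z^3.
  H_2: rank ker ∂_2 − rank ∂_3 = (14 − 12) − 2 = 0, and the invariant factors of ∂_3 are all 1, so H_2 ≅ 0.
  H_3: rank ker ∂_3 − rank ∂_4 = (2 − 2) − 0 = 0, and there is no ∂_4, so H_3 ≅ 0.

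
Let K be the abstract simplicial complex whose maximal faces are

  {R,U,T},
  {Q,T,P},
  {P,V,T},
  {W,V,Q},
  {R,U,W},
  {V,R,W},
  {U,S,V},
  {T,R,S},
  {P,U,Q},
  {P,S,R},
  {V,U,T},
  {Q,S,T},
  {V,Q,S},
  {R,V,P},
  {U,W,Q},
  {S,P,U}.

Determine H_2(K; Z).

H_2 ≅ Z.

We work with the vertex ordering P < Q < R < S < T < U < V < W. The simplices of K, each written with vertices in increasing order, are:

  0-simplices (8): P, Q, R, S, T, U, V, W
  1-simplices (24): PQ, PR, PS, PT, PU, PV, QS, QT, QU, QV, QW, RS, RT, RU, RV, RW, ST, SU, SV, TU, TV, UV, UW, VW
  2-simplices (16): PQT, PQU, PRS, PRV, PSU, PTV, QST, QSV, QUW, QVW, RST, RTU, RUW, RVW, SUV, TUV

giving chain groups C_0 ≅ Z^8, C_1 ≅ Z^24, C_2 ≅ Z^16.

Boundary ∂_1: C_1 → C_0 is given by ∂[p,q] = [q] − [p]. For instance
  ∂SU = U − S.
The 8×24 boundary matrix has rank 7 and Smith normal form diag(1,1,1,1,1,1,1).

The boundary map ∂_2: C_2 → C_1 acts by ∂[p,q,r] = [q,r] − [p,r] + [p,q]. For instance
  ∂PRV = RV − PV + PR,
  ∂RST = ST − RT + RS.
The resulting 24×16 matrix has rank 15, and its Smith normal form has invariant factors (1,1,1,1,1,1,1,1,1,1,1,1,1,1,1).

Computing H_k = (kernel of ∂_k) / (image of ∂_{k+1}):

  H_2: rank ker ∂_2 − rank ∂_3 = (16 − 15) − 0 = 1, and there is no ∂_3, so H_2 = Z.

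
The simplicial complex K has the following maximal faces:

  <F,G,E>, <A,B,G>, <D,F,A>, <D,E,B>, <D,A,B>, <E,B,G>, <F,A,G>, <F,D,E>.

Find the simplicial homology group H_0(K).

H_0 ≅ Z.

Take the total order A < B < D < E < F < G on the vertex set. Then K (dimension 2) consists of the simplices:

  0-simplices (6): A, B, D, E, F, G
  1-simplices (12): AB, AD, AF, AG, BD, BE, BG, DE, DF, EF, EG, FG
  2-simplices (8): ABD, ABG, ADF, AFG, BDE, BEG, DEF, EFG

giving chain groups C_0 ≅ Z^6, C_1 ≅ Z^12, C_2 ≅ Z^8.

∂_1: C_1 → C_0 sends each edge [p,q] (with p < q) to q − p. For instance
  ∂FG = G − F.
The resulting 6×12 matrix has rank 5, and its Smith normal form has invariant factors (1,1,1,1,1).

Boundary ∂_2: C_2 → C_1 maps a triangle to the signed sum of its edges. For instance
  ∂AFG = FG − AG + AF,
  ∂BEG = EG − BG + BE.
The 12×8 boundary matrix has rank 7 and Smith normal form diag(1,1,1,1,1,1,1).

Now H_k = ker ∂_k / im ∂_{k+1}, so:

  H_0: rank C_0 − rank ∂_1 = 6 − 5 = 1, and the invariant factors of ∂_1 are all 1, so H_0 = Z.

(K is a triangulation of the 2-sphere S^2.)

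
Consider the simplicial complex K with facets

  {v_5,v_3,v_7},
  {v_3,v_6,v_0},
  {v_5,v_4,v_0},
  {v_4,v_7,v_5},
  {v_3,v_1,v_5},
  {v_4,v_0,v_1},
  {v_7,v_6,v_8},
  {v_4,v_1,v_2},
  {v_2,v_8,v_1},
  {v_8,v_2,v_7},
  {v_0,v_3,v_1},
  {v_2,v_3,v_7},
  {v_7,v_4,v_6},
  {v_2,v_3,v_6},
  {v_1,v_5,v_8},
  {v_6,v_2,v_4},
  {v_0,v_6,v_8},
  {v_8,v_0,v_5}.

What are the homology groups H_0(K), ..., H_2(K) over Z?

H_0 = Z,  H_1 = Z ⊕ Z/2,  H_2 = 0.

Take the total order v_0 < v_1 < v_2 < v_3 < v_4 < v_5 < v_6 < v_7 < v_8 on the vertex set. Then K (dimension 2) consists of the simplices:

  0-simplices (9): [v_0], [v_1], [v_2], [v_3], [v_4], [v_5], [v_6], [v_7], [v_8]
  1-simplices (27): (27 of them)
  2-simplices (18): (18 of them)

Hence C_0 ≅ Z^9, C_1 ≅ Z^27, C_2 ≅ Z^18.

The boundary map ∂_1: C_1 → C_0 is given by ∂[p,q] = [q] − [p]. For instance
  ∂[v_6,v_7] = [v_7] − [v_6].
This gives a 9×27 integer matrix of rank 8; reducing to Smith normal form yields diagonal entries (1,1,1,1,1,1,1,1).

Boundary ∂_2: C_2 → C_1 maps a triangle to the signed sum of its edges. For instance
  ∂[v_4,v_6,v_7] = [v_6,v_7] − [v_4,v_7] + [v_4,v_6],
  ∂[v_1,v_2,v_8] = [v_2,v_8] − [v_1,v_8] + [v_1,v_2].
This gives a 27×18 integer matrix of rank 18; reducing to Smith normal form yields diagonal entries (1,1,1,1,1,1,1,1,1,1,1,1,1,1,1,1,1,2).

Now H_k = ker ∂_k / im ∂_{k+1}, so:

  H_0: rank C_0 − rank ∂_1 = 9 − 8 = 1, and the invariant factors of ∂_1 are all 1, so H_0 ≅ Z.
  H_1: rank ker ∂_1 − rank ∂_2 = (27 − 8) − 18 = 1, and ∂_2 has invariant factor 2 > 1, so H_1 ≅ Z ⊕ Z/2.
  H_2: rank ker ∂_2 − rank ∂_3 = (18 − 18) − 0 = 0, and there is no ∂_3, so H_2 ≅ 0.

As a check, the Euler characteristic is 9 − 27 + 18 = 0, which agrees with 1 − 1 + 0 = 0.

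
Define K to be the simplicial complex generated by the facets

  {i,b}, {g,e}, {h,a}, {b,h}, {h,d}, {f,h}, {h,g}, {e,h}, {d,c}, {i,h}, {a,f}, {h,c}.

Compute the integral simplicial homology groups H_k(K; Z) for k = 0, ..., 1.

H_0 ≅ Z,  H_1 ≅ Z^4.

Fix the vertex order a < b < c < d < e < f < g < h < i and write every simplex with vertices in increasing order. Then dim K = 1 and the simplices of K are:

  0-simplices (9): a, b, c, d, e, f, g, h, i
  1-simplices (12): af, ah, bh, bi, cd, ch, dh, eg, eh, fh, gh, hi

Hence C_0 ≅ Z^9, C_1 ≅ Z^12.

The boundary map ∂_1: C_1 → C_0 maps an edge to its endpoints' difference, ∂[p,q] = q − p. For instance
  ∂eg = g − e.
This gives a 9×12 integer matrix of rank 8; reducing to Smith normal form yields diagonal entries (1,1,1,1,1,1,1,1).

Computing H_k = (kernel of ∂_k) / (image of ∂_{k+1}):

  H_0: rank C_0 − rank ∂_1 = 9 − 8 = 1, and the invariant factors of ∂_1 are all 1, so H_0 = Z.
  H_1: rank ker ∂_1 − rank ∂_2 = (12 − 8) − 0 = 4, and there is no ∂_2, so H_1 = Z^4.

As a check, the Euler characteristic is 9 − 12 = -3, which agrees with 1 − 4 = -3.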